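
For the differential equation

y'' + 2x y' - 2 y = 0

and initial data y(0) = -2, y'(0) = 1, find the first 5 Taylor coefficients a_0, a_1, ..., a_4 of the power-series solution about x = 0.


Ansatz: y(x) = sum_{n>=0} a_n x^n, so y'(x) = sum_{n>=1} n a_n x^(n-1) and y''(x) = sum_{n>=2} n(n-1) a_n x^(n-2).
Substitute into P(x) y'' + Q(x) y' + R(x) y = 0 with P(x) = 1, Q(x) = 2x, R(x) = -2, and match powers of x.
Initial conditions: a_0 = -2, a_1 = 1.
Setting the coefficient of each power of x to zero and solving order by order (substituting the coefficients already found):
  x^0: 2 a_2 - 2 a_0 = 0  ->  2 a_2 = 2 a_0 = -4  ->  a_2 = -2
  x^1: 6 a_3 = 0  ->  a_3 = 0
  x^2: 12 a_4 + 2 a_2 = 0  ->  12 a_4 = -2 a_2 = 4  ->  a_4 = 1/3
Truncated series: y(x) = -2 + x - 2 x^2 + (1/3) x^4 + O(x^5).

a_0 = -2; a_1 = 1; a_2 = -2; a_3 = 0; a_4 = 1/3


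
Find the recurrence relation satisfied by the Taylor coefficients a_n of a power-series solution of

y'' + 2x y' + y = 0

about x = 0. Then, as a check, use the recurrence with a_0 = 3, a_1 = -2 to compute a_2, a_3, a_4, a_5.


Substitute y = sum_n a_n x^n.
y''(x) has coefficient (n+2)(n+1) a_{n+2} at x^n;
2 x y'(x) has coefficient 2 n a_n at x^n (shift);
y(x) has coefficient 1 a_n at x^n.
Matching x^n: (n+2)(n+1) a_{n+2} + (2n + 1) a_n = 0.
Thus a_{n+2} = (-2n - 1) / ((n+1)(n+2)) * a_n.

Check with a_0 = 3, a_1 = -2 (apply the recurrence for n = 0, 1, 2, 3): a_0 = 3, a_1 = -2, a_2 = -3/2, a_3 = 1, a_4 = 5/8, a_5 = -7/20.

a_(n+2) = (-2n - 1) / ((n+1)(n+2)) * a_n; check: a_0 = 3, a_1 = -2, a_2 = -3/2, a_3 = 1, a_4 = 5/8, a_5 = -7/20


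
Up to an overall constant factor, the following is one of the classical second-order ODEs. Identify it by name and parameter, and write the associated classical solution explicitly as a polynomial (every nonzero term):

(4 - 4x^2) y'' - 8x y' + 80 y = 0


All three coefficients share the factor 4; dividing through by 4 gives  (1 - x^2) y'' - 2x y' + 20 y = 0.
This matches the Legendre equation (1 - x^2) y'' - 2x y' + n(n+1) y = 0 (note the -2x y' term) with n(n+1) = 20, so n = 4; the polynomial solution is P_4(x).
With y = sum_k a_k x^k, matching x^k gives (k+2)(k+1) a_{k+2} = [k(k+1) - n(n+1)] a_k = (k - 4)(k + 5) a_k. The right side vanishes at k = 4, so the series with the parity of 4 terminates at degree 4.
Standard normalization (P_n(1) = 1): leading coefficient (2n)!/(2^n (n!)^2) = 40320/(16*576) = 35/8, so a_4 = 35/8. Work downward with a_k = (k+1)(k+2) a_{k+2} / ((k - 4)(k + 5)):
  a_2 = (3)(4)(35/8) / ((2 - 4)(2 + 5)) = (105/2)/(-14) = -15/4
  a_0 = (1)(2)(-15/4) / ((0 - 4)(0 + 5)) = (-15/2)/(-20) = 3/8
Hence P_4(x) = 35 x^4/8 - 15 x^2/4 + 3/8.

P_4(x); series = 35 x^4/8 - 15 x^2/4 + 3/8


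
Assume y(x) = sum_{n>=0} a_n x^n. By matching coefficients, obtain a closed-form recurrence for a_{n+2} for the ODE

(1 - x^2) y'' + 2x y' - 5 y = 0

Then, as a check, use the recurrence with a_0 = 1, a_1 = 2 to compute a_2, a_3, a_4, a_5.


Substitute y = sum_n a_n x^n.
(1 - 1 x^2) y'' contributes (n+2)(n+1) a_{n+2} - n(n-1) a_n at x^n.
2 x y'(x) contributes 2 n a_n at x^n.
-5 y(x) contributes -5 a_n at x^n.
Matching x^n: (n+2)(n+1) a_{n+2} + (-n(n-1) + 2 n - 5) a_n = 0.
Thus a_{n+2} = (n(n-1) - 2 n + 5) / ((n+1)(n+2)) * a_n.

Check with a_0 = 1, a_1 = 2 (apply the recurrence for n = 0, 1, 2, 3): a_0 = 1, a_1 = 2, a_2 = 5/2, a_3 = 1, a_4 = 5/8, a_5 = 1/4.

a_(n+2) = (n(n-1) - 2 n + 5) / ((n+1)(n+2)) * a_n; check: a_0 = 1, a_1 = 2, a_2 = 5/2, a_3 = 1, a_4 = 5/8, a_5 = 1/4


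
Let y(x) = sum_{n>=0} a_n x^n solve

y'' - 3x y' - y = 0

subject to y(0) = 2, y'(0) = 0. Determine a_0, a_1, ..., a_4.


Ansatz: y(x) = sum_{n>=0} a_n x^n, so y'(x) = sum_{n>=1} n a_n x^(n-1) and y''(x) = sum_{n>=2} n(n-1) a_n x^(n-2).
Substitute into P(x) y'' + Q(x) y' + R(x) y = 0 with P(x) = 1, Q(x) = -3x, R(x) = -1, and match powers of x.
Initial conditions: a_0 = 2, a_1 = 0.
Setting the coefficient of each power of x to zero and solving order by order (substituting the coefficients already found):
  x^0: 2 a_2 - a_0 = 0  ->  2 a_2 = a_0 = 2  ->  a_2 = 1
  x^1: 6 a_3 - 4 a_1 = 0  ->  6 a_3 = 4 a_1 = 0  ->  a_3 = 0
  x^2: 12 a_4 - 7 a_2 = 0  ->  12 a_4 = 7 a_2 = 7  ->  a_4 = 7/12
Truncated series: y(x) = 2 + x^2 + (7/12) x^4 + O(x^5).

a_0 = 2; a_1 = 0; a_2 = 1; a_3 = 0; a_4 = 7/12


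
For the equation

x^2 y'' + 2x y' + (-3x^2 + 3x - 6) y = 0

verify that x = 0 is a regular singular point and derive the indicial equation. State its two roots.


Divide by x^2 to reach normal form y'' + P_1(x) y' + P_2(x) y = 0 with P_1(x) = 2/x and P_2(x) = -3 + 3/x - 6/x^2.
x = 0 is a singular point because the y'-coefficient 2/x has a pole at x = 0 and the y-coefficient -3 + 3/x - 6/x^2 has a pole at x = 0.
It is a regular singular point because x P_1(x) = p(x) = 2 and x^2 P_2(x) = q(x) = -3x^2 + 3x - 6 are polynomials, hence analytic at x = 0.
p(0) = 2,  q(0) = -6.
Indicial equation: r(r-1) + p(0) r + q(0) = 0, i.e. r^2 + (p(0) - 1) r + q(0) = 0, i.e. r^2 + 1 r - 6 = 0.
Discriminant: (1)^2 - 4(-6) = 25, so r = (-1 ± 5)/2.
Solving: r_1 = 2, r_2 = -3.

indicial: r^2 + 1 r - 6 = 0; roots r_1 = 2, r_2 = -3


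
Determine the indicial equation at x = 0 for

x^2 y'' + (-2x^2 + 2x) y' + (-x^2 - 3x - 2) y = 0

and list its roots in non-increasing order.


Divide by x^2 to reach normal form y'' + P_1(x) y' + P_2(x) y = 0 with P_1(x) = -2 + 2/x and P_2(x) = -1 - 3/x - 2/x^2.
x = 0 is a singular point because the y'-coefficient -2 + 2/x has a pole at x = 0 and the y-coefficient -1 - 3/x - 2/x^2 has a pole at x = 0.
It is a regular singular point because x P_1(x) = p(x) = 2 - 2x and x^2 P_2(x) = q(x) = -x^2 - 3x - 2 are polynomials, hence analytic at x = 0.
p(0) = 2,  q(0) = -2.
Indicial equation: r(r-1) + p(0) r + q(0) = 0, i.e. r^2 + (p(0) - 1) r + q(0) = 0, i.e. r^2 + 1 r - 2 = 0.
Discriminant: (1)^2 - 4(-2) = 9, so r = (-1 ± 3)/2.
Solving: r_1 = 1, r_2 = -2.

indicial: r^2 + 1 r - 2 = 0; roots r_1 = 1, r_2 = -2


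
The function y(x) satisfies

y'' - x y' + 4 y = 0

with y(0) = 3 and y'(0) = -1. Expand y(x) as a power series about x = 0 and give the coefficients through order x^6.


Ansatz: y(x) = sum_{n>=0} a_n x^n, so y'(x) = sum_{n>=1} n a_n x^(n-1) and y''(x) = sum_{n>=2} n(n-1) a_n x^(n-2).
Substitute into P(x) y'' + Q(x) y' + R(x) y = 0 with P(x) = 1, Q(x) = -x, R(x) = 4, and match powers of x.
Initial conditions: a_0 = 3, a_1 = -1.
Setting the coefficient of each power of x to zero and solving order by order (substituting the coefficients already found):
  x^0: 2 a_2 + 4 a_0 = 0  ->  2 a_2 = -4 a_0 = -12  ->  a_2 = -6
  x^1: 6 a_3 + 3 a_1 = 0  ->  6 a_3 = -3 a_1 = 3  ->  a_3 = 1/2
  x^2: 12 a_4 + 2 a_2 = 0  ->  12 a_4 = -2 a_2 = 12  ->  a_4 = 1
  x^3: 20 a_5 + a_3 = 0  ->  20 a_5 = -a_3 = -1/2  ->  a_5 = -1/40
  x^4: 30 a_6 = 0  ->  a_6 = 0
Truncated series: y(x) = 3 - x - 6 x^2 + (1/2) x^3 + x^4 - (1/40) x^5 + O(x^7).

a_0 = 3; a_1 = -1; a_2 = -6; a_3 = 1/2; a_4 = 1; a_5 = -1/40; a_6 = 0


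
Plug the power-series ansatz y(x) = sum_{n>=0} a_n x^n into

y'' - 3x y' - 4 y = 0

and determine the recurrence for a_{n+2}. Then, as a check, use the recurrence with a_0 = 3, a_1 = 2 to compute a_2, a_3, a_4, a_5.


Substitute y = sum_n a_n x^n.
y''(x) has coefficient (n+2)(n+1) a_{n+2} at x^n;
-3 x y'(x) has coefficient -3 n a_n at x^n (shift);
-4 y(x) has coefficient -4 a_n at x^n.
Matching x^n: (n+2)(n+1) a_{n+2} + (-3n - 4) a_n = 0.
Thus a_{n+2} = (3n + 4) / ((n+1)(n+2)) * a_n.

Check with a_0 = 3, a_1 = 2 (apply the recurrence for n = 0, 1, 2, 3): a_0 = 3, a_1 = 2, a_2 = 6, a_3 = 7/3, a_4 = 5, a_5 = 91/60.

a_(n+2) = (3n + 4) / ((n+1)(n+2)) * a_n; check: a_0 = 3, a_1 = 2, a_2 = 6, a_3 = 7/3, a_4 = 5, a_5 = 91/60


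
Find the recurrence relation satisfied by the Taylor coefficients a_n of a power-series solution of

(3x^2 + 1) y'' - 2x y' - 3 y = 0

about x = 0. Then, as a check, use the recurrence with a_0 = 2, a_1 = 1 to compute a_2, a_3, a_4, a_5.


Substitute y = sum_n a_n x^n.
(1 + 3 x^2) y'' contributes (n+2)(n+1) a_{n+2} + 3 n(n-1) a_n at x^n.
-2 x y'(x) contributes -2 n a_n at x^n.
-3 y(x) contributes -3 a_n at x^n.
Matching x^n: (n+2)(n+1) a_{n+2} + (3 n(n-1) - 2 n - 3) a_n = 0.
Thus a_{n+2} = (-3 n(n-1) + 2 n + 3) / ((n+1)(n+2)) * a_n.

Check with a_0 = 2, a_1 = 1 (apply the recurrence for n = 0, 1, 2, 3): a_0 = 2, a_1 = 1, a_2 = 3, a_3 = 5/6, a_4 = 1/4, a_5 = -3/8.

a_(n+2) = (-3 n(n-1) + 2 n + 3) / ((n+1)(n+2)) * a_n; check: a_0 = 2, a_1 = 1, a_2 = 3, a_3 = 5/6, a_4 = 1/4, a_5 = -3/8


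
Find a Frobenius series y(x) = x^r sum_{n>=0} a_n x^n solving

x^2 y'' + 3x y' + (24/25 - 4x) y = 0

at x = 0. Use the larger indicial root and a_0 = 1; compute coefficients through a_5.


Write in Frobenius form y'' + (p(x)/x) y' + (q(x)/x^2) y = 0:
  p(x) = 3,  q(x) = 24/25 - 4x.
Indicial equation: r(r-1) + (3) r + (24/25) = 0 -> roots r_1 = -4/5, r_2 = -6/5.
Take r = r_1 = -4/5. Let y(x) = x^r sum_{n>=0} a_n x^n with a_0 = 1.
Substitute y = x^r sum a_n x^n and match x^{r+n}. The recurrence is
  D(n) a_n - 4 a_{n-1} = 0,  where D(n) = (r+n)(r+n-1) + (3)(r+n) + (24/25).
  a_n = 4 / D(n) * a_{n-1}.
Since the indicial polynomial factors as (r - r_1)(r - r_2), D(n) = (r_1 + n - r_1)(r_1 + n - r_2) = n(n + 2/5).
Evaluating step by step (a_0 = 1):
  n = 1: D(1) = 1(1 + 2/5) = 7/5; numerator = 4(1) = 4; a_1 = (4)/(7/5) = 20/7
  n = 2: D(2) = 2(2 + 2/5) = 24/5; numerator = 4(20/7) = 80/7; a_2 = (80/7)/(24/5) = 50/21
  n = 3: D(3) = 3(3 + 2/5) = 51/5; numerator = 4(50/21) = 200/21; a_3 = (200/21)/(51/5) = 1000/1071
  n = 4: D(4) = 4(4 + 2/5) = 88/5; numerator = 4(1000/1071) = 4000/1071; a_4 = (4000/1071)/(88/5) = 2500/11781
  n = 5: D(5) = 5(5 + 2/5) = 27; numerator = 4(2500/11781) = 10000/11781; a_5 = (10000/11781)/(27) = 10000/318087

r = -4/5; a_0 = 1; a_1 = 20/7; a_2 = 50/21; a_3 = 1000/1071; a_4 = 2500/11781; a_5 = 10000/318087


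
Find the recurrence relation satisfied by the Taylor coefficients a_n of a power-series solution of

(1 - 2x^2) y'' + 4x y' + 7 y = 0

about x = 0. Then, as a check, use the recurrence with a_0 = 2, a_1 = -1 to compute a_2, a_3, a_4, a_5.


Substitute y = sum_n a_n x^n.
(1 - 2 x^2) y'' contributes (n+2)(n+1) a_{n+2} - 2 n(n-1) a_n at x^n.
4 x y'(x) contributes 4 n a_n at x^n.
7 y(x) contributes 7 a_n at x^n.
Matching x^n: (n+2)(n+1) a_{n+2} + (-2 n(n-1) + 4 n + 7) a_n = 0.
Thus a_{n+2} = (2 n(n-1) - 4 n - 7) / ((n+1)(n+2)) * a_n.

Check with a_0 = 2, a_1 = -1 (apply the recurrence for n = 0, 1, 2, 3): a_0 = 2, a_1 = -1, a_2 = -7, a_3 = 11/6, a_4 = 77/12, a_5 = -77/120.

a_(n+2) = (2 n(n-1) - 4 n - 7) / ((n+1)(n+2)) * a_n; check: a_0 = 2, a_1 = -1, a_2 = -7, a_3 = 11/6, a_4 = 77/12, a_5 = -77/120


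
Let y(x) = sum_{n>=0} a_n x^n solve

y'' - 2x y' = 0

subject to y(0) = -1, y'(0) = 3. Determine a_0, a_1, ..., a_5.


Ansatz: y(x) = sum_{n>=0} a_n x^n, so y'(x) = sum_{n>=1} n a_n x^(n-1) and y''(x) = sum_{n>=2} n(n-1) a_n x^(n-2).
Substitute into P(x) y'' + Q(x) y' + R(x) y = 0 with P(x) = 1, Q(x) = -2x, R(x) = 0, and match powers of x.
Initial conditions: a_0 = -1, a_1 = 3.
Setting the coefficient of each power of x to zero and solving order by order (substituting the coefficients already found):
  x^0: 2 a_2 = 0  ->  a_2 = 0
  x^1: 6 a_3 - 2 a_1 = 0  ->  6 a_3 = 2 a_1 = 6  ->  a_3 = 1
  x^2: 12 a_4 - 4 a_2 = 0  ->  12 a_4 = 4 a_2 = 0  ->  a_4 = 0
  x^3: 20 a_5 - 6 a_3 = 0  ->  20 a_5 = 6 a_3 = 6  ->  a_5 = 3/10
Truncated series: y(x) = -1 + 3 x + x^3 + (3/10) x^5 + O(x^6).

a_0 = -1; a_1 = 3; a_2 = 0; a_3 = 1; a_4 = 0; a_5 = 3/10


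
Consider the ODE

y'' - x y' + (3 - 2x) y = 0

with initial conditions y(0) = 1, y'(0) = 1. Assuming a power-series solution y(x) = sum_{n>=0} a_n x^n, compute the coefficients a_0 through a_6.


Ansatz: y(x) = sum_{n>=0} a_n x^n, so y'(x) = sum_{n>=1} n a_n x^(n-1) and y''(x) = sum_{n>=2} n(n-1) a_n x^(n-2).
Substitute into P(x) y'' + Q(x) y' + R(x) y = 0 with P(x) = 1, Q(x) = -x, R(x) = 3 - 2x, and match powers of x.
Initial conditions: a_0 = 1, a_1 = 1.
Setting the coefficient of each power of x to zero and solving order by order (substituting the coefficients already found):
  x^0: 2 a_2 + 3 a_0 = 0  ->  2 a_2 = -3 a_0 = -3  ->  a_2 = -3/2
  x^1: 6 a_3 + 2 a_1 - 2 a_0 = 0  ->  6 a_3 = -2 a_1 + 2 a_0 = 0  ->  a_3 = 0
  x^2: 12 a_4 + a_2 - 2 a_1 = 0  ->  12 a_4 = -a_2 + 2 a_1 = 7/2  ->  a_4 = 7/24
  x^3: 20 a_5 - 2 a_2 = 0  ->  20 a_5 = 2 a_2 = -3  ->  a_5 = -3/20
  x^4: 30 a_6 - a_4 - 2 a_3 = 0  ->  30 a_6 = a_4 + 2 a_3 = 7/24  ->  a_6 = 7/720
Truncated series: y(x) = 1 + x - (3/2) x^2 + (7/24) x^4 - (3/20) x^5 + (7/720) x^6 + O(x^7).

a_0 = 1; a_1 = 1; a_2 = -3/2; a_3 = 0; a_4 = 7/24; a_5 = -3/20; a_6 = 7/720


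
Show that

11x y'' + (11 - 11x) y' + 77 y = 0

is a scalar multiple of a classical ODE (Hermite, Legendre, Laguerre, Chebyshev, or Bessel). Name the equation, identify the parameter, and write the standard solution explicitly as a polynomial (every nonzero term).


All three coefficients share the factor 11; dividing through by 11 gives  x y'' + (1 - x) y' + 7 y = 0.
This matches the Laguerre equation x y'' + (1 - x) y' + n y = 0 with n = 7; the polynomial solution is L_7(x).
With y = sum_k a_k x^k, matching x^k gives (k+1)k a_{k+1} + (k+1) a_{k+1} - k a_k + n a_k = 0, i.e. (k+1)^2 a_{k+1} = (k - n) a_k = (k - 7) a_k. The right side vanishes at k = 7, so the series terminates at degree 7.
Standard normalization L_n(0) = 1 gives a_0 = 1. Work upward with a_{k+1} = (k - 7) a_k / (k+1)^2:
  a_1 = (0 - 7)(1) / 1^2 = -7/1 = -7
  a_2 = (1 - 7)(-7) / 2^2 = 42/4 = 21/2
  a_3 = (2 - 7)(21/2) / 3^2 = (-105/2)/9 = -35/6
  a_4 = (3 - 7)(-35/6) / 4^2 = (70/3)/16 = 35/24
  a_5 = (4 - 7)(35/24) / 5^2 = (-35/8)/25 = -7/40
  a_6 = (5 - 7)(-7/40) / 6^2 = (7/20)/36 = 7/720
  a_7 = (6 - 7)(7/720) / 7^2 = (-7/720)/49 = -1/5040
Hence L_7(x) = -x^7/5040 + 7 x^6/720 - 7 x^5/40 + 35 x^4/24 - 35 x^3/6 + 21 x^2/2 - 7 x + 1.

L_7(x); series = -x^7/5040 + 7 x^6/720 - 7 x^5/40 + 35 x^4/24 - 35 x^3/6 + 21 x^2/2 - 7 x + 1


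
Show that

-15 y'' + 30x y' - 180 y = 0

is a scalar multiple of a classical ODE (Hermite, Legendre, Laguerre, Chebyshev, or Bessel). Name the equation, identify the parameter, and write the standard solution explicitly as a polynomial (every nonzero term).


All three coefficients share the factor -15; dividing through by -15 gives  y'' - 2x y' + 12 y = 0.
This matches the Hermite equation y'' - 2x y' + 2n y = 0 with 2n = 12, so n = 6; the polynomial solution is H_6(x).
With y = sum_k a_k x^k, matching x^k gives (k+2)(k+1) a_{k+2} = 2(k - n) a_k = 2(k - 6) a_k. The right side vanishes at k = 6, so the series with the parity of 6 terminates at degree 6.
Standard normalization: leading coefficient of H_n is 2^n, so a_6 = 2^6 = 64. Work downward with a_k = (k+1)(k+2) a_{k+2} / (2(k - n)):
  a_4 = (5)(6)(64) / (2(4 - 6)) = 1920/(-4) = -480
  a_2 = (3)(4)(-480) / (2(2 - 6)) = -5760/(-8) = 720
  a_0 = (1)(2)(720) / (2(0 - 6)) = 1440/(-12) = -120
Hence H_6(x) = 64 x^6 - 480 x^4 + 720 x^2 - 120.

H_6(x); series = 64 x^6 - 480 x^4 + 720 x^2 - 120


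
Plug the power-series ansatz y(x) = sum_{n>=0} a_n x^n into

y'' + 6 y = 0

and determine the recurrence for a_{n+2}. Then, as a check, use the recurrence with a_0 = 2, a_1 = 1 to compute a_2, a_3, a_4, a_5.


Substitute y = sum_n a_n x^n into y'' + (const) y = 0.
y''(x) = sum_{n>=0} (n+2)(n+1) a_{n+2} x^n.
The ODE becomes sum_n [(n+2)(n+1) a_{n+2} + 6 a_n] x^n = 0.
Setting each coefficient to zero gives the recurrence:
  (n+2)(n+1) a_{n+2} + 6 a_n = 0,
  a_{n+2} = -6 / ((n+1)(n+2)) a_n.

Check with a_0 = 2, a_1 = 1 (apply the recurrence for n = 0, 1, 2, 3): a_0 = 2, a_1 = 1, a_2 = -6, a_3 = -1, a_4 = 3, a_5 = 3/10.

a_{n+2} = -6/((n+1)(n+2)) * a_n; check: a_0 = 2, a_1 = 1, a_2 = -6, a_3 = -1, a_4 = 3, a_5 = 3/10


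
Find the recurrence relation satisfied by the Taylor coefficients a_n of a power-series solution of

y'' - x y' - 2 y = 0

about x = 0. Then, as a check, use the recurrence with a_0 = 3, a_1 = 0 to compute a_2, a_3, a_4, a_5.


Substitute y = sum_n a_n x^n.
y''(x) has coefficient (n+2)(n+1) a_{n+2} at x^n;
-x y'(x) has coefficient -n a_n at x^n (shift);
-2 y(x) has coefficient -2 a_n at x^n.
Matching x^n: (n+2)(n+1) a_{n+2} + (-n - 2) a_n = 0.
Thus a_{n+2} = (n + 2) / ((n+1)(n+2)) * a_n.

Check with a_0 = 3, a_1 = 0 (apply the recurrence for n = 0, 1, 2, 3): a_0 = 3, a_1 = 0, a_2 = 3, a_3 = 0, a_4 = 1, a_5 = 0.

a_(n+2) = (n + 2) / ((n+1)(n+2)) * a_n; check: a_0 = 3, a_1 = 0, a_2 = 3, a_3 = 0, a_4 = 1, a_5 = 0


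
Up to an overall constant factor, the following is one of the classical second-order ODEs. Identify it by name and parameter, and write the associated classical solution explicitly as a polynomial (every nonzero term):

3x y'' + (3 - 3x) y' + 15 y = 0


All three coefficients share the factor 3; dividing through by 3 gives  x y'' + (1 - x) y' + 5 y = 0.
This matches the Laguerre equation x y'' + (1 - x) y' + n y = 0 with n = 5; the polynomial solution is L_5(x).
With y = sum_k a_k x^k, matching x^k gives (k+1)k a_{k+1} + (k+1) a_{k+1} - k a_k + n a_k = 0, i.e. (k+1)^2 a_{k+1} = (k - n) a_k = (k - 5) a_k. The right side vanishes at k = 5, so the series terminates at degree 5.
Standard normalization L_n(0) = 1 gives a_0 = 1. Work upward with a_{k+1} = (k - 5) a_k / (k+1)^2:
  a_1 = (0 - 5)(1) / 1^2 = -5/1 = -5
  a_2 = (1 - 5)(-5) / 2^2 = 20/4 = 5
  a_3 = (2 - 5)(5) / 3^2 = -15/9 = -5/3
  a_4 = (3 - 5)(-5/3) / 4^2 = (10/3)/16 = 5/24
  a_5 = (4 - 5)(5/24) / 5^2 = (-5/24)/25 = -1/120
Hence L_5(x) = -x^5/120 + 5 x^4/24 - 5 x^3/3 + 5 x^2 - 5 x + 1.

L_5(x); series = -x^5/120 + 5 x^4/24 - 5 x^3/3 + 5 x^2 - 5 x + 1


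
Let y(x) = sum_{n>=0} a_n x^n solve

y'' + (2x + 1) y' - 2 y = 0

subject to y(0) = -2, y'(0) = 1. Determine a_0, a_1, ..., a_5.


Ansatz: y(x) = sum_{n>=0} a_n x^n, so y'(x) = sum_{n>=1} n a_n x^(n-1) and y''(x) = sum_{n>=2} n(n-1) a_n x^(n-2).
Substitute into P(x) y'' + Q(x) y' + R(x) y = 0 with P(x) = 1, Q(x) = 2x + 1, R(x) = -2, and match powers of x.
Initial conditions: a_0 = -2, a_1 = 1.
Setting the coefficient of each power of x to zero and solving order by order (substituting the coefficients already found):
  x^0: 2 a_2 + a_1 - 2 a_0 = 0  ->  2 a_2 = -a_1 + 2 a_0 = -5  ->  a_2 = -5/2
  x^1: 6 a_3 + 2 a_2 = 0  ->  6 a_3 = -2 a_2 = 5  ->  a_3 = 5/6
  x^2: 12 a_4 + 3 a_3 + 2 a_2 = 0  ->  12 a_4 = -3 a_3 - 2 a_2 = 5/2  ->  a_4 = 5/24
  x^3: 20 a_5 + 4 a_4 + 4 a_3 = 0  ->  20 a_5 = -4 a_4 - 4 a_3 = -25/6  ->  a_5 = -5/24
Truncated series: y(x) = -2 + x - (5/2) x^2 + (5/6) x^3 + (5/24) x^4 - (5/24) x^5 + O(x^6).

a_0 = -2; a_1 = 1; a_2 = -5/2; a_3 = 5/6; a_4 = 5/24; a_5 = -5/24


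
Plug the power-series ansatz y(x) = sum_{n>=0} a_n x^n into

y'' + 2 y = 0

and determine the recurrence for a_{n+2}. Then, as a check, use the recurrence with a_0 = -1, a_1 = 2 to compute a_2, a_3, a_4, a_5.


Substitute y = sum_n a_n x^n into y'' + (const) y = 0.
y''(x) = sum_{n>=0} (n+2)(n+1) a_{n+2} x^n.
The ODE becomes sum_n [(n+2)(n+1) a_{n+2} + 2 a_n] x^n = 0.
Setting each coefficient to zero gives the recurrence:
  (n+2)(n+1) a_{n+2} + 2 a_n = 0,
  a_{n+2} = -2 / ((n+1)(n+2)) a_n.

Check with a_0 = -1, a_1 = 2 (apply the recurrence for n = 0, 1, 2, 3): a_0 = -1, a_1 = 2, a_2 = 1, a_3 = -2/3, a_4 = -1/6, a_5 = 1/15.

a_{n+2} = -2/((n+1)(n+2)) * a_n; check: a_0 = -1, a_1 = 2, a_2 = 1, a_3 = -2/3, a_4 = -1/6, a_5 = 1/15


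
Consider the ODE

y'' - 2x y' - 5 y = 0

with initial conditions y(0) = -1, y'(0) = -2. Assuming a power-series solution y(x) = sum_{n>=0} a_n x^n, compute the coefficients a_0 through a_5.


Ansatz: y(x) = sum_{n>=0} a_n x^n, so y'(x) = sum_{n>=1} n a_n x^(n-1) and y''(x) = sum_{n>=2} n(n-1) a_n x^(n-2).
Substitute into P(x) y'' + Q(x) y' + R(x) y = 0 with P(x) = 1, Q(x) = -2x, R(x) = -5, and match powers of x.
Initial conditions: a_0 = -1, a_1 = -2.
Setting the coefficient of each power of x to zero and solving order by order (substituting the coefficients already found):
  x^0: 2 a_2 - 5 a_0 = 0  ->  2 a_2 = 5 a_0 = -5  ->  a_2 = -5/2
  x^1: 6 a_3 - 7 a_1 = 0  ->  6 a_3 = 7 a_1 = -14  ->  a_3 = -7/3
  x^2: 12 a_4 - 9 a_2 = 0  ->  12 a_4 = 9 a_2 = -45/2  ->  a_4 = -15/8
  x^3: 20 a_5 - 11 a_3 = 0  ->  20 a_5 = 11 a_3 = -77/3  ->  a_5 = -77/60
Truncated series: y(x) = -1 - 2 x - (5/2) x^2 - (7/3) x^3 - (15/8) x^4 - (77/60) x^5 + O(x^6).

a_0 = -1; a_1 = -2; a_2 = -5/2; a_3 = -7/3; a_4 = -15/8; a_5 = -77/60


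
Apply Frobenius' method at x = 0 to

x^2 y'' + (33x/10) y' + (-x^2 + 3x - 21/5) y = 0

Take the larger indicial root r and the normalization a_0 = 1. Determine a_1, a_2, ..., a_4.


Write in Frobenius form y'' + (p(x)/x) y' + (q(x)/x^2) y = 0:
  p(x) = 33/10,  q(x) = -x^2 + 3x - 21/5.
Indicial equation: r(r-1) + (33/10) r + (-21/5) = 0 -> roots r_1 = 6/5, r_2 = -7/2.
Take r = r_1 = 6/5. Let y(x) = x^r sum_{n>=0} a_n x^n with a_0 = 1.
Substitute y = x^r sum a_n x^n and match x^{r+n}. The recurrence is
  D(n) a_n + 3 a_{n-1} - 1 a_{n-2} = 0,  where D(n) = (r+n)(r+n-1) + (33/10)(r+n) + (-21/5).
  a_n = [-3 a_{n-1} + 1 a_{n-2}] / D(n).
Since the indicial polynomial factors as (r - r_1)(r - r_2), D(n) = (r_1 + n - r_1)(r_1 + n - r_2) = n(n + 47/10).
Evaluating step by step (a_0 = 1):
  n = 1: D(1) = 1(1 + 47/10) = 57/10; numerator = -3(1) = -3; a_1 = (-3)/(57/10) = -10/19
  n = 2: D(2) = 2(2 + 47/10) = 67/5; numerator = -3(-10/19) + 1(1) = 49/19; a_2 = (49/19)/(67/5) = 245/1273
  n = 3: D(3) = 3(3 + 47/10) = 231/10; numerator = -3(245/1273) + 1(-10/19) = -1405/1273; a_3 = (-1405/1273)/(231/10) = -14050/294063
  n = 4: D(4) = 4(4 + 47/10) = 174/5; numerator = -3(-14050/294063) + 1(245/1273) = 32915/98021; a_4 = (32915/98021)/(174/5) = 5675/588126

r = 6/5; a_0 = 1; a_1 = -10/19; a_2 = 245/1273; a_3 = -14050/294063; a_4 = 5675/588126


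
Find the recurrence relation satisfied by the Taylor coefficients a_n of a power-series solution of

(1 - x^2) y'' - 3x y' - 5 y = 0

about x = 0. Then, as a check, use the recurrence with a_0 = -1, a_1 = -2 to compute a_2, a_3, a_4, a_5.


Substitute y = sum_n a_n x^n.
(1 - 1 x^2) y'' contributes (n+2)(n+1) a_{n+2} - n(n-1) a_n at x^n.
-3 x y'(x) contributes -3 n a_n at x^n.
-5 y(x) contributes -5 a_n at x^n.
Matching x^n: (n+2)(n+1) a_{n+2} + (-n(n-1) - 3 n - 5) a_n = 0.
Thus a_{n+2} = (n(n-1) + 3 n + 5) / ((n+1)(n+2)) * a_n.

Check with a_0 = -1, a_1 = -2 (apply the recurrence for n = 0, 1, 2, 3): a_0 = -1, a_1 = -2, a_2 = -5/2, a_3 = -8/3, a_4 = -65/24, a_5 = -8/3.

a_(n+2) = (n(n-1) + 3 n + 5) / ((n+1)(n+2)) * a_n; check: a_0 = -1, a_1 = -2, a_2 = -5/2, a_3 = -8/3, a_4 = -65/24, a_5 = -8/3


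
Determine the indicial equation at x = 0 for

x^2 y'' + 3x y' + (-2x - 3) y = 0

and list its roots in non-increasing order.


Divide by x^2 to reach normal form y'' + P_1(x) y' + P_2(x) y = 0 with P_1(x) = 3/x and P_2(x) = -2/x - 3/x^2.
x = 0 is a singular point because the y'-coefficient 3/x has a pole at x = 0 and the y-coefficient -2/x - 3/x^2 has a pole at x = 0.
It is a regular singular point because x P_1(x) = p(x) = 3 and x^2 P_2(x) = q(x) = -2x - 3 are polynomials, hence analytic at x = 0.
p(0) = 3,  q(0) = -3.
Indicial equation: r(r-1) + p(0) r + q(0) = 0, i.e. r^2 + (p(0) - 1) r + q(0) = 0, i.e. r^2 + 2 r - 3 = 0.
Discriminant: (2)^2 - 4(-3) = 16, so r = (-2 ± 4)/2.
Solving: r_1 = 1, r_2 = -3.

indicial: r^2 + 2 r - 3 = 0; roots r_1 = 1, r_2 = -3


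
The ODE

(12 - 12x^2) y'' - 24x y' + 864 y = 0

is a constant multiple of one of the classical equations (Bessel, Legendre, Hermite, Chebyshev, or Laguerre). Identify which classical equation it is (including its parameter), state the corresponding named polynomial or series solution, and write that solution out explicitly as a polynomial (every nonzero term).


All three coefficients share the factor 12; dividing through by 12 gives  (1 - x^2) y'' - 2x y' + 72 y = 0.
This matches the Legendre equation (1 - x^2) y'' - 2x y' + n(n+1) y = 0 (note the -2x y' term) with n(n+1) = 72, so n = 8; the polynomial solution is P_8(x).
With y = sum_k a_k x^k, matching x^k gives (k+2)(k+1) a_{k+2} = [k(k+1) - n(n+1)] a_k = (k - 8)(k + 9) a_k. The right side vanishes at k = 8, so the series with the parity of 8 terminates at degree 8.
Standard normalization (P_n(1) = 1): leading coefficient (2n)!/(2^n (n!)^2) = 20922789888000/(256*1625702400) = 6435/128, so a_8 = 6435/128. Work downward with a_k = (k+1)(k+2) a_{k+2} / ((k - 8)(k + 9)):
  a_6 = (7)(8)(6435/128) / ((6 - 8)(6 + 9)) = (45045/16)/(-30) = -3003/32
  a_4 = (5)(6)(-3003/32) / ((4 - 8)(4 + 9)) = (-45045/16)/(-52) = 3465/64
  a_2 = (3)(4)(3465/64) / ((2 - 8)(2 + 9)) = (10395/16)/(-66) = -315/32
  a_0 = (1)(2)(-315/32) / ((0 - 8)(0 + 9)) = (-315/16)/(-72) = 35/128
Hence P_8(x) = 6435 x^8/128 - 3003 x^6/32 + 3465 x^4/64 - 315 x^2/32 + 35/128.

P_8(x); series = 6435 x^8/128 - 3003 x^6/32 + 3465 x^4/64 - 315 x^2/32 + 35/128


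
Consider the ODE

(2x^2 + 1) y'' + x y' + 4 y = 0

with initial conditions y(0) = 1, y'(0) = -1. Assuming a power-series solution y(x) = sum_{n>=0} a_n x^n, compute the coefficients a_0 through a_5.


Ansatz: y(x) = sum_{n>=0} a_n x^n, so y'(x) = sum_{n>=1} n a_n x^(n-1) and y''(x) = sum_{n>=2} n(n-1) a_n x^(n-2).
Substitute into P(x) y'' + Q(x) y' + R(x) y = 0 with P(x) = 2x^2 + 1, Q(x) = x, R(x) = 4, and match powers of x.
Initial conditions: a_0 = 1, a_1 = -1.
Setting the coefficient of each power of x to zero and solving order by order (substituting the coefficients already found):
  x^0: 2 a_2 + 4 a_0 = 0  ->  2 a_2 = -4 a_0 = -4  ->  a_2 = -2
  x^1: 6 a_3 + 5 a_1 = 0  ->  6 a_3 = -5 a_1 = 5  ->  a_3 = 5/6
  x^2: 12 a_4 + 10 a_2 = 0  ->  12 a_4 = -10 a_2 = 20  ->  a_4 = 5/3
  x^3: 20 a_5 + 19 a_3 = 0  ->  20 a_5 = -19 a_3 = -95/6  ->  a_5 = -19/24
Truncated series: y(x) = 1 - x - 2 x^2 + (5/6) x^3 + (5/3) x^4 - (19/24) x^5 + O(x^6).

a_0 = 1; a_1 = -1; a_2 = -2; a_3 = 5/6; a_4 = 5/3; a_5 = -19/24


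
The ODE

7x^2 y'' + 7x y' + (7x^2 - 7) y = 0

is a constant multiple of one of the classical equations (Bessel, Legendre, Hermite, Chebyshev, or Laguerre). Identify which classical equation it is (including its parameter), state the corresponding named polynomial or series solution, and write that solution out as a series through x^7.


All three coefficients share the factor 7; dividing through by 7 gives  x^2 y'' + x y' + (x^2 - 1) y = 0.
This matches the Bessel equation x^2 y'' + x y' + (x^2 - nu^2) y = 0 with nu^2 = 1, so nu = 1; the solution bounded at x = 0 is J_1(x).
Frobenius at x = 0: indicial roots ±nu; for r = nu the recurrence k(k + 2nu) c_k = -c_{k-2} gives the standard series J_nu(x) = sum_{k>=0} (-1)^k / (k! (k+nu)!) (x/2)^(2k+nu). Evaluate the first 4 terms:
  k = 0: (-1)^0 / (0! * 1! * 2^1) x^1 = 1/(1*1*2) x^1 = (1/2) x^1
  k = 1: (-1)^1 / (1! * 2! * 2^3) x^3 = -1/(1*2*8) x^3 = (-1/16) x^3
  k = 2: (-1)^2 / (2! * 3! * 2^5) x^5 = 1/(2*6*32) x^5 = (1/384) x^5
  k = 3: (-1)^3 / (3! * 4! * 2^7) x^7 = -1/(6*24*128) x^7 = (-1/18432) x^7
Hence J_1(x) = -x^7/18432 + x^5/384 - x^3/16 + x/2 + ....

J_1(x); series = -x^7/18432 + x^5/384 - x^3/16 + x/2


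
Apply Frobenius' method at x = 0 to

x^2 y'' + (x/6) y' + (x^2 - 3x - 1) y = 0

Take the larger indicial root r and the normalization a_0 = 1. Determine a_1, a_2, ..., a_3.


Write in Frobenius form y'' + (p(x)/x) y' + (q(x)/x^2) y = 0:
  p(x) = 1/6,  q(x) = x^2 - 3x - 1.
Indicial equation: r(r-1) + (1/6) r + (-1) = 0 -> roots r_1 = 3/2, r_2 = -2/3.
Take r = r_1 = 3/2. Let y(x) = x^r sum_{n>=0} a_n x^n with a_0 = 1.
Substitute y = x^r sum a_n x^n and match x^{r+n}. The recurrence is
  D(n) a_n - 3 a_{n-1} + 1 a_{n-2} = 0,  where D(n) = (r+n)(r+n-1) + (1/6)(r+n) + (-1).
  a_n = [3 a_{n-1} - 1 a_{n-2}] / D(n).
Since the indicial polynomial factors as (r - r_1)(r - r_2), D(n) = (r_1 + n - r_1)(r_1 + n - r_2) = n(n + 13/6).
Evaluating step by step (a_0 = 1):
  n = 1: D(1) = 1(1 + 13/6) = 19/6; numerator = 3(1) = 3; a_1 = (3)/(19/6) = 18/19
  n = 2: D(2) = 2(2 + 13/6) = 25/3; numerator = 3(18/19) - 1(1) = 35/19; a_2 = (35/19)/(25/3) = 21/95
  n = 3: D(3) = 3(3 + 13/6) = 31/2; numerator = 3(21/95) - 1(18/19) = -27/95; a_3 = (-27/95)/(31/2) = -54/2945

r = 3/2; a_0 = 1; a_1 = 18/19; a_2 = 21/95; a_3 = -54/2945


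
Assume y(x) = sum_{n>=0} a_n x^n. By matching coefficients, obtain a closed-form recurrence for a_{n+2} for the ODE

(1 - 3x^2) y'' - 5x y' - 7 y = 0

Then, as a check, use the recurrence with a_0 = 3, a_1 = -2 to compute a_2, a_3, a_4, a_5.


Substitute y = sum_n a_n x^n.
(1 - 3 x^2) y'' contributes (n+2)(n+1) a_{n+2} - 3 n(n-1) a_n at x^n.
-5 x y'(x) contributes -5 n a_n at x^n.
-7 y(x) contributes -7 a_n at x^n.
Matching x^n: (n+2)(n+1) a_{n+2} + (-3 n(n-1) - 5 n - 7) a_n = 0.
Thus a_{n+2} = (3 n(n-1) + 5 n + 7) / ((n+1)(n+2)) * a_n.

Check with a_0 = 3, a_1 = -2 (apply the recurrence for n = 0, 1, 2, 3): a_0 = 3, a_1 = -2, a_2 = 21/2, a_3 = -4, a_4 = 161/8, a_5 = -8.

a_(n+2) = (3 n(n-1) + 5 n + 7) / ((n+1)(n+2)) * a_n; check: a_0 = 3, a_1 = -2, a_2 = 21/2, a_3 = -4, a_4 = 161/8, a_5 = -8


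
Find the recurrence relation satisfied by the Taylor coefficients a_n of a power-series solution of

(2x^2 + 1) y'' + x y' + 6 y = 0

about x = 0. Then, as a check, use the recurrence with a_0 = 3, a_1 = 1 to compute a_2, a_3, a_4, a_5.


Substitute y = sum_n a_n x^n.
(1 + 2 x^2) y'' contributes (n+2)(n+1) a_{n+2} + 2 n(n-1) a_n at x^n.
x y'(x) contributes n a_n at x^n.
6 y(x) contributes 6 a_n at x^n.
Matching x^n: (n+2)(n+1) a_{n+2} + (2 n(n-1) + n + 6) a_n = 0.
Thus a_{n+2} = (-2 n(n-1) - n - 6) / ((n+1)(n+2)) * a_n.

Check with a_0 = 3, a_1 = 1 (apply the recurrence for n = 0, 1, 2, 3): a_0 = 3, a_1 = 1, a_2 = -9, a_3 = -7/6, a_4 = 9, a_5 = 49/40.

a_(n+2) = (-2 n(n-1) - n - 6) / ((n+1)(n+2)) * a_n; check: a_0 = 3, a_1 = 1, a_2 = -9, a_3 = -7/6, a_4 = 9, a_5 = 49/40


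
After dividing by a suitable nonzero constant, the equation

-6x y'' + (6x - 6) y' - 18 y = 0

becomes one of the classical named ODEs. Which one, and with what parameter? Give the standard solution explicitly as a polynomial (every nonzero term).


All three coefficients share the factor -6; dividing through by -6 gives  x y'' + (1 - x) y' + 3 y = 0.
This matches the Laguerre equation x y'' + (1 - x) y' + n y = 0 with n = 3; the polynomial solution is L_3(x).
With y = sum_k a_k x^k, matching x^k gives (k+1)k a_{k+1} + (k+1) a_{k+1} - k a_k + n a_k = 0, i.e. (k+1)^2 a_{k+1} = (k - n) a_k = (k - 3) a_k. The right side vanishes at k = 3, so the series terminates at degree 3.
Standard normalization L_n(0) = 1 gives a_0 = 1. Work upward with a_{k+1} = (k - 3) a_k / (k+1)^2:
  a_1 = (0 - 3)(1) / 1^2 = -3/1 = -3
  a_2 = (1 - 3)(-3) / 2^2 = 6/4 = 3/2
  a_3 = (2 - 3)(3/2) / 3^2 = (-3/2)/9 = -1/6
Hence L_3(x) = -x^3/6 + 3 x^2/2 - 3 x + 1.

L_3(x); series = -x^3/6 + 3 x^2/2 - 3 x + 1


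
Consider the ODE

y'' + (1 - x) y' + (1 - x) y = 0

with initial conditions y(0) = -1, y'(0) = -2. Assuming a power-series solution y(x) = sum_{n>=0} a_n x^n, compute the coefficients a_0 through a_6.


Ansatz: y(x) = sum_{n>=0} a_n x^n, so y'(x) = sum_{n>=1} n a_n x^(n-1) and y''(x) = sum_{n>=2} n(n-1) a_n x^(n-2).
Substitute into P(x) y'' + Q(x) y' + R(x) y = 0 with P(x) = 1, Q(x) = 1 - x, R(x) = 1 - x, and match powers of x.
Initial conditions: a_0 = -1, a_1 = -2.
Setting the coefficient of each power of x to zero and solving order by order (substituting the coefficients already found):
  x^0: 2 a_2 + a_1 + a_0 = 0  ->  2 a_2 = -a_1 - a_0 = 3  ->  a_2 = 3/2
  x^1: 6 a_3 + 2 a_2 - a_0 = 0  ->  6 a_3 = -2 a_2 + a_0 = -4  ->  a_3 = -2/3
  x^2: 12 a_4 + 3 a_3 - a_2 - a_1 = 0  ->  12 a_4 = -3 a_3 + a_2 + a_1 = 3/2  ->  a_4 = 1/8
  x^3: 20 a_5 + 4 a_4 - 2 a_3 - a_2 = 0  ->  20 a_5 = -4 a_4 + 2 a_3 + a_2 = -1/3  ->  a_5 = -1/60
  x^4: 30 a_6 + 5 a_5 - 3 a_4 - a_3 = 0  ->  30 a_6 = -5 a_5 + 3 a_4 + a_3 = -5/24  ->  a_6 = -1/144
Truncated series: y(x) = -1 - 2 x + (3/2) x^2 - (2/3) x^3 + (1/8) x^4 - (1/60) x^5 - (1/144) x^6 + O(x^7).

a_0 = -1; a_1 = -2; a_2 = 3/2; a_3 = -2/3; a_4 = 1/8; a_5 = -1/60; a_6 = -1/144


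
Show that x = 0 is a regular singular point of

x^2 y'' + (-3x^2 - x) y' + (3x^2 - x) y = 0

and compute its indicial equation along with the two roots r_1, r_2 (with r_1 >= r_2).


Divide by x^2 to reach normal form y'' + P_1(x) y' + P_2(x) y = 0 with P_1(x) = -3 - 1/x and P_2(x) = 3 - 1/x.
x = 0 is a singular point because the y'-coefficient -3 - 1/x has a pole at x = 0 and the y-coefficient 3 - 1/x has a pole at x = 0.
It is a regular singular point because x P_1(x) = p(x) = -3x - 1 and x^2 P_2(x) = q(x) = 3x^2 - x are polynomials, hence analytic at x = 0.
p(0) = -1,  q(0) = 0.
Indicial equation: r(r-1) + p(0) r + q(0) = 0, i.e. r^2 + (p(0) - 1) r + q(0) = 0, i.e. r^2 - 2 r = 0.
Discriminant: (-2)^2 - 4(0) = 4, so r = (2 ± 2)/2.
Solving: r_1 = 2, r_2 = 0.

indicial: r^2 - 2 r = 0; roots r_1 = 2, r_2 = 0


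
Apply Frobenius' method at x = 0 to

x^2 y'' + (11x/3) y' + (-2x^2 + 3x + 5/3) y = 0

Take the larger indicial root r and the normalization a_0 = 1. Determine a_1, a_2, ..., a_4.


Write in Frobenius form y'' + (p(x)/x) y' + (q(x)/x^2) y = 0:
  p(x) = 11/3,  q(x) = -2x^2 + 3x + 5/3.
Indicial equation: r(r-1) + (11/3) r + (5/3) = 0 -> roots r_1 = -1, r_2 = -5/3.
Take r = r_1 = -1. Let y(x) = x^r sum_{n>=0} a_n x^n with a_0 = 1.
Substitute y = x^r sum a_n x^n and match x^{r+n}. The recurrence is
  D(n) a_n + 3 a_{n-1} - 2 a_{n-2} = 0,  where D(n) = (r+n)(r+n-1) + (11/3)(r+n) + (5/3).
  a_n = [-3 a_{n-1} + 2 a_{n-2}] / D(n).
Since the indicial polynomial factors as (r - r_1)(r - r_2), D(n) = (r_1 + n - r_1)(r_1 + n - r_2) = n(n + 2/3).
Evaluating step by step (a_0 = 1):
  n = 1: D(1) = 1(1 + 2/3) = 5/3; numerator = -3(1) = -3; a_1 = (-3)/(5/3) = -9/5
  n = 2: D(2) = 2(2 + 2/3) = 16/3; numerator = -3(-9/5) + 2(1) = 37/5; a_2 = (37/5)/(16/3) = 111/80
  n = 3: D(3) = 3(3 + 2/3) = 11; numerator = -3(111/80) + 2(-9/5) = -621/80; a_3 = (-621/80)/(11) = -621/880
  n = 4: D(4) = 4(4 + 2/3) = 56/3; numerator = -3(-621/880) + 2(111/80) = 861/176; a_4 = (861/176)/(56/3) = 369/1408

r = -1; a_0 = 1; a_1 = -9/5; a_2 = 111/80; a_3 = -621/880; a_4 = 369/1408


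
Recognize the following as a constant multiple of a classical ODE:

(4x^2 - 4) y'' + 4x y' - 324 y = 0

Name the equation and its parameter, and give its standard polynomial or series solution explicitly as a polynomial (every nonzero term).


All three coefficients share the factor -4; dividing through by -4 gives  (1 - x^2) y'' - x y' + 81 y = 0.
This matches the Chebyshev equation (1 - x^2) y'' - x y' + n^2 y = 0 (note the -x y' term, not -2x y') with n^2 = 81, so n = 9; the polynomial solution is T_9(x).
With y = sum_k a_k x^k, matching x^k gives (k+2)(k+1) a_{k+2} = (k^2 - n^2) a_k = (k - 9)(k + 9) a_k. The right side vanishes at k = 9, so the series with the parity of 9 terminates at degree 9.
Standard normalization: leading coefficient of T_n is 2^(n-1), so a_9 = 2^8 = 256. Work downward with a_k = (k+1)(k+2) a_{k+2} / ((k - 9)(k + 9)):
  a_7 = (8)(9)(256) / ((7 - 9)(7 + 9)) = 18432/(-32) = -576
  a_5 = (6)(7)(-576) / ((5 - 9)(5 + 9)) = -24192/(-56) = 432
  a_3 = (4)(5)(432) / ((3 - 9)(3 + 9)) = 8640/(-72) = -120
  a_1 = (2)(3)(-120) / ((1 - 9)(1 + 9)) = -720/(-80) = 9
Hence T_9(x) = 256 x^9 - 576 x^7 + 432 x^5 - 120 x^3 + 9 x.

T_9(x); series = 256 x^9 - 576 x^7 + 432 x^5 - 120 x^3 + 9 x


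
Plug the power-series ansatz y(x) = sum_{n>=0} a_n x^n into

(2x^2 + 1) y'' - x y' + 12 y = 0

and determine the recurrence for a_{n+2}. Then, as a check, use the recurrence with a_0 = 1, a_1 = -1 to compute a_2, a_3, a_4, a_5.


Substitute y = sum_n a_n x^n.
(1 + 2 x^2) y'' contributes (n+2)(n+1) a_{n+2} + 2 n(n-1) a_n at x^n.
-x y'(x) contributes -n a_n at x^n.
12 y(x) contributes 12 a_n at x^n.
Matching x^n: (n+2)(n+1) a_{n+2} + (2 n(n-1) - n + 12) a_n = 0.
Thus a_{n+2} = (-2 n(n-1) + n - 12) / ((n+1)(n+2)) * a_n.

Check with a_0 = 1, a_1 = -1 (apply the recurrence for n = 0, 1, 2, 3): a_0 = 1, a_1 = -1, a_2 = -6, a_3 = 11/6, a_4 = 7, a_5 = -77/40.

a_(n+2) = (-2 n(n-1) + n - 12) / ((n+1)(n+2)) * a_n; check: a_0 = 1, a_1 = -1, a_2 = -6, a_3 = 11/6, a_4 = 7, a_5 = -77/40


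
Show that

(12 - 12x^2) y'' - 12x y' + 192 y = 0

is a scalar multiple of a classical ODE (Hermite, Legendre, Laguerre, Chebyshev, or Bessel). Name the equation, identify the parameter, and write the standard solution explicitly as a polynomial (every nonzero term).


All three coefficients share the factor 12; dividing through by 12 gives  (1 - x^2) y'' - x y' + 16 y = 0.
This matches the Chebyshev equation (1 - x^2) y'' - x y' + n^2 y = 0 (note the -x y' term, not -2x y') with n^2 = 16, so n = 4; the polynomial solution is T_4(x).
With y = sum_k a_k x^k, matching x^k gives (k+2)(k+1) a_{k+2} = (k^2 - n^2) a_k = (k - 4)(k + 4) a_k. The right side vanishes at k = 4, so the series with the parity of 4 terminates at degree 4.
Standard normalization: leading coefficient of T_n is 2^(n-1), so a_4 = 2^3 = 8. Work downward with a_k = (k+1)(k+2) a_{k+2} / ((k - 4)(k + 4)):
  a_2 = (3)(4)(8) / ((2 - 4)(2 + 4)) = 96/(-12) = -8
  a_0 = (1)(2)(-8) / ((0 - 4)(0 + 4)) = -16/(-16) = 1
Hence T_4(x) = 8 x^4 - 8 x^2 + 1.

T_4(x); series = 8 x^4 - 8 x^2 + 1


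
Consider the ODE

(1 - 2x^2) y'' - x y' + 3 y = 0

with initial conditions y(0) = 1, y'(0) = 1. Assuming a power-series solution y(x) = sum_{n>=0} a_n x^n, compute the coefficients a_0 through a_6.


Ansatz: y(x) = sum_{n>=0} a_n x^n, so y'(x) = sum_{n>=1} n a_n x^(n-1) and y''(x) = sum_{n>=2} n(n-1) a_n x^(n-2).
Substitute into P(x) y'' + Q(x) y' + R(x) y = 0 with P(x) = 1 - 2x^2, Q(x) = -x, R(x) = 3, and match powers of x.
Initial conditions: a_0 = 1, a_1 = 1.
Setting the coefficient of each power of x to zero and solving order by order (substituting the coefficients already found):
  x^0: 2 a_2 + 3 a_0 = 0  ->  2 a_2 = -3 a_0 = -3  ->  a_2 = -3/2
  x^1: 6 a_3 + 2 a_1 = 0  ->  6 a_3 = -2 a_1 = -2  ->  a_3 = -1/3
  x^2: 12 a_4 - 3 a_2 = 0  ->  12 a_4 = 3 a_2 = -9/2  ->  a_4 = -3/8
  x^3: 20 a_5 - 12 a_3 = 0  ->  20 a_5 = 12 a_3 = -4  ->  a_5 = -1/5
  x^4: 30 a_6 - 25 a_4 = 0  ->  30 a_6 = 25 a_4 = -75/8  ->  a_6 = -5/16
Truncated series: y(x) = 1 + x - (3/2) x^2 - (1/3) x^3 - (3/8) x^4 - (1/5) x^5 - (5/16) x^6 + O(x^7).

a_0 = 1; a_1 = 1; a_2 = -3/2; a_3 = -1/3; a_4 = -3/8; a_5 = -1/5; a_6 = -5/16


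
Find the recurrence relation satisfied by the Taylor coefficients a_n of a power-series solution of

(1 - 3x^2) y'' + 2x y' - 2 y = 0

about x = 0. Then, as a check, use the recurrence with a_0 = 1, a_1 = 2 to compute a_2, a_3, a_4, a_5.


Substitute y = sum_n a_n x^n.
(1 - 3 x^2) y'' contributes (n+2)(n+1) a_{n+2} - 3 n(n-1) a_n at x^n.
2 x y'(x) contributes 2 n a_n at x^n.
-2 y(x) contributes -2 a_n at x^n.
Matching x^n: (n+2)(n+1) a_{n+2} + (-3 n(n-1) + 2 n - 2) a_n = 0.
Thus a_{n+2} = (3 n(n-1) - 2 n + 2) / ((n+1)(n+2)) * a_n.

Check with a_0 = 1, a_1 = 2 (apply the recurrence for n = 0, 1, 2, 3): a_0 = 1, a_1 = 2, a_2 = 1, a_3 = 0, a_4 = 1/3, a_5 = 0.

a_(n+2) = (3 n(n-1) - 2 n + 2) / ((n+1)(n+2)) * a_n; check: a_0 = 1, a_1 = 2, a_2 = 1, a_3 = 0, a_4 = 1/3, a_5 = 0


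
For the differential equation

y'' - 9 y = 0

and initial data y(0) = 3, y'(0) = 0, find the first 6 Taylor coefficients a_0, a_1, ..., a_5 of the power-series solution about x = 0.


Ansatz: y(x) = sum_{n>=0} a_n x^n, so y'(x) = sum_{n>=1} n a_n x^(n-1) and y''(x) = sum_{n>=2} n(n-1) a_n x^(n-2).
Substitute into P(x) y'' + Q(x) y' + R(x) y = 0 with P(x) = 1, Q(x) = 0, R(x) = -9, and match powers of x.
Initial conditions: a_0 = 3, a_1 = 0.
Setting the coefficient of each power of x to zero and solving order by order (substituting the coefficients already found):
  x^0: 2 a_2 - 9 a_0 = 0  ->  2 a_2 = 9 a_0 = 27  ->  a_2 = 27/2
  x^1: 6 a_3 - 9 a_1 = 0  ->  6 a_3 = 9 a_1 = 0  ->  a_3 = 0
  x^2: 12 a_4 - 9 a_2 = 0  ->  12 a_4 = 9 a_2 = 243/2  ->  a_4 = 81/8
  x^3: 20 a_5 - 9 a_3 = 0  ->  20 a_5 = 9 a_3 = 0  ->  a_5 = 0
Truncated series: y(x) = 3 + (27/2) x^2 + (81/8) x^4 + O(x^6).

a_0 = 3; a_1 = 0; a_2 = 27/2; a_3 = 0; a_4 = 81/8; a_5 = 0


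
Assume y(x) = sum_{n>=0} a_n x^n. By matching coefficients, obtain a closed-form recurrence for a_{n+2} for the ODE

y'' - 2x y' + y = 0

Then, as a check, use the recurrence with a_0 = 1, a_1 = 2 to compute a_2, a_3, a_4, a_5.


Substitute y = sum_n a_n x^n.
y''(x) has coefficient (n+2)(n+1) a_{n+2} at x^n;
-2 x y'(x) has coefficient -2 n a_n at x^n (shift);
y(x) has coefficient 1 a_n at x^n.
Matching x^n: (n+2)(n+1) a_{n+2} + (-2n + 1) a_n = 0.
Thus a_{n+2} = (2n - 1) / ((n+1)(n+2)) * a_n.

Check with a_0 = 1, a_1 = 2 (apply the recurrence for n = 0, 1, 2, 3): a_0 = 1, a_1 = 2, a_2 = -1/2, a_3 = 1/3, a_4 = -1/8, a_5 = 1/12.

a_(n+2) = (2n - 1) / ((n+1)(n+2)) * a_n; check: a_0 = 1, a_1 = 2, a_2 = -1/2, a_3 = 1/3, a_4 = -1/8, a_5 = 1/12
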